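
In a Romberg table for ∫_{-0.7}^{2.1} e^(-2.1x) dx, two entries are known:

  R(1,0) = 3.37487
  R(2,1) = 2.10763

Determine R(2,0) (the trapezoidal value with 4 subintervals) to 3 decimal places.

From R(2,1) = (4·R(2,0) − R(1,0))/3, solve for R(2,0):
4·R(2,0) = 3·2.10763 + 3.37487 = 9.69776
R(2,0) = 2.42444

2.424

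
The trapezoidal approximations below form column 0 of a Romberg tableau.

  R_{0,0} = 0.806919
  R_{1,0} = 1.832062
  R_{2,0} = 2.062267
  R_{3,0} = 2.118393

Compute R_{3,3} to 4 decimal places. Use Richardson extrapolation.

Richardson extrapolation on the trapezoidal column (denominator 4−1=3):
R_{1,1} = (4·1.832062 − 0.806919) / 3 = 2.173776
R_{2,1} = 2.062267 + (2.062267 − 1.832062)/3 = 2.139002
R_{3,1} = 2.118393 + (2.118393 − 2.062267)/3 = 2.137102
R_{2,2} = 2.139002 + (2.139002 − 2.173776)/15 = 2.136684
R_{3,2} = 2.137102 + (2.137102 − 2.139002)/15 = 2.136975
R_{3,3} = (64·2.136975 − 2.136684) / 63 = 2.136980

2.1370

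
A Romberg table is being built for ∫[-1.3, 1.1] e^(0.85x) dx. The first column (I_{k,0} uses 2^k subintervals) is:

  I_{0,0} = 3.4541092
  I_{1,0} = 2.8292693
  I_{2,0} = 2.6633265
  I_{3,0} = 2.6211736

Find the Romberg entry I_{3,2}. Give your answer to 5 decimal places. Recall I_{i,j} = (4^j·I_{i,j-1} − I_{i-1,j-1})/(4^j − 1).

Richardson extrapolation on the trapezoidal column (denominator 4−1=3):
I_{2,1} = (4·2.6633265 − 2.8292693) / 3 = 2.6080122
I_{3,1} = 2.6211736 + (2.6211736 − 2.6633265)/3 = 2.6071226
I_{3,2} = (16·2.6071226 − 2.6080122) / 15 = 2.6070633
(Column j=1 coincides with Simpson's rule on the same nodes.)

2.60706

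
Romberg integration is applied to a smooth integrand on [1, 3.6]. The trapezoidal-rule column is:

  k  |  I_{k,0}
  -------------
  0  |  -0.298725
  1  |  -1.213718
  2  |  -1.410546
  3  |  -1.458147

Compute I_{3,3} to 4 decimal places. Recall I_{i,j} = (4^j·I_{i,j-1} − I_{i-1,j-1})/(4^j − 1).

-1.4739

Richardson extrapolation on the trapezoidal column (denominator 4−1=3):
I_{1,1} = -1.213718 + (-1.213718 − (-0.298725))/3 = -1.518716
I_{2,1} = (4·(-1.410546) − (-1.213718)) / 3 = -1.476155
I_{3,1} = -1.458147 + (-1.458147 − (-1.410546))/3 = -1.474014
I_{2,2} = -1.476155 + (-1.476155 − (-1.518716))/15 = -1.473318
I_{3,2} = (16·(-1.474014) − (-1.476155)) / 15 = -1.473871
I_{3,3} = -1.473871 + (-1.473871 − (-1.473318))/63 = -1.473880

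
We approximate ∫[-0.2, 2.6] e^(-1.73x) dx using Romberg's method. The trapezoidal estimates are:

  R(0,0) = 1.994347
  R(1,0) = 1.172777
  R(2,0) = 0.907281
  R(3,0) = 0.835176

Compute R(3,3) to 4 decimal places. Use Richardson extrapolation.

Richardson extrapolation on the trapezoidal column (denominator 4−1=3):
R(1,1) = (4·1.172777 − 1.994347) / 3 = 0.898920
R(2,1) = 0.907281 + (0.907281 − 1.172777)/3 = 0.818782
R(3,1) = (4·0.835176 − 0.907281) / 3 = 0.811141
R(2,2) = 0.818782 + (0.818782 − 0.898920)/15 = 0.813439
R(3,2) = (16·0.811141 − 0.818782) / 15 = 0.810632
R(3,3) = (64·0.810632 − 0.813439) / 63 = 0.810587

0.8106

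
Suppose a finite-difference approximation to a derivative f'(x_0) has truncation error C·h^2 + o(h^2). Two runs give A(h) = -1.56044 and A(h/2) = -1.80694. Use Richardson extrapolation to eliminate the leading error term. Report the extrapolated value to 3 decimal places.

-1.889

The leading error scales as h^2; refining by a factor of 2 reduces it by 2^2 = 4.
Extrapolated value = (4·A(h/2) − A(h)) / (4 − 1)
= (4·(-1.80694) − (-1.56044)) / 3
= -5.66732 / 3 = -1.88911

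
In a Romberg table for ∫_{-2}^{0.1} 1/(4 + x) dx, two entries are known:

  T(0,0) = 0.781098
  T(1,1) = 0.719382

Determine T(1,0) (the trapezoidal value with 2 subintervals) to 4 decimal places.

From T(1,1) = (4·T(1,0) − T(0,0))/3, solve for T(1,0):
4·T(1,0) = 3·0.719382 + 0.781098 = 2.939244
T(1,0) = 0.734811

0.7348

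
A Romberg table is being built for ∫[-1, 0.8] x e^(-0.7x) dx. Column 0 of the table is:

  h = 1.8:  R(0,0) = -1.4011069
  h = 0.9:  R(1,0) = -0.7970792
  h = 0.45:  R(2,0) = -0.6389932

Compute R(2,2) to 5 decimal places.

-0.58567

Richardson extrapolation on the trapezoidal column (denominator 4−1=3):
R(1,1) = -0.7970792 + (-0.7970792 − (-1.4011069))/3 = -0.5957366
R(2,1) = (4·(-0.6389932) − (-0.7970792)) / 3 = -0.5862979
R(2,2) = (16·(-0.5862979) − (-0.5957366)) / 15 = -0.5856687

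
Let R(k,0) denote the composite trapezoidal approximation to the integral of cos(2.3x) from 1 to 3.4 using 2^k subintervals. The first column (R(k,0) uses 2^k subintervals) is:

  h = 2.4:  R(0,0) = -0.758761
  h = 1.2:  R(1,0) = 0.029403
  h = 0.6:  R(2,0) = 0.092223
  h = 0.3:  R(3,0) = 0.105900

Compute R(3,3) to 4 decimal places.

0.1104

Richardson extrapolation on the trapezoidal column (denominator 4−1=3):
R(1,1) = (4·0.029403 − (-0.758761)) / 3 = 0.292124
R(2,1) = 0.092223 + (0.092223 − 0.029403)/3 = 0.113163
R(3,1) = 0.105900 + (0.105900 − 0.092223)/3 = 0.110459
R(2,2) = 0.113163 + (0.113163 − 0.292124)/15 = 0.101232
R(3,2) = 0.110459 + (0.110459 − 0.113163)/15 = 0.110279
R(3,3) = 0.110279 + (0.110279 − 0.101232)/63 = 0.110423
(Column j=1 coincides with Simpson's rule on the same nodes.)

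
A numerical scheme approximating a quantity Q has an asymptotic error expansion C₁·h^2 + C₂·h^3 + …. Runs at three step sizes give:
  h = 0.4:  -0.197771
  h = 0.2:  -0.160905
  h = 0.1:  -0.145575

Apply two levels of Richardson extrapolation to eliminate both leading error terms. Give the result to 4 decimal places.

First eliminate the h^2 term (factor 2^2 = 4):
  B₁ = (4·(-0.160905) − (-0.197771))/3 = -0.148616
  B₂ = (4·(-0.145575) − (-0.160905))/3 = -0.140465
Then eliminate the h^3 term (factor 2^3 = 8):
  (8·(-0.140465) − (-0.148616))/7 = -0.139301

-0.1393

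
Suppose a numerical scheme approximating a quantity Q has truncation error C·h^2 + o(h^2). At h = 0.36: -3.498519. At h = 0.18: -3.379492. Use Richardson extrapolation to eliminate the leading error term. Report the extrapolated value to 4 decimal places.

-3.3398

Extrapolated value = (4·A(h/2) − A(h)) / (4 − 1)
= (4·(-3.379492) − (-3.498519)) / 3
= -10.019449 / 3 = -3.339816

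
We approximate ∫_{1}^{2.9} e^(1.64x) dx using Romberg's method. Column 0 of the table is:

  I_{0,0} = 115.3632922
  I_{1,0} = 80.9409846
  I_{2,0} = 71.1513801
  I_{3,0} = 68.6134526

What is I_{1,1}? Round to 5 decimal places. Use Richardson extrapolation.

69.46688

I_{1,1} = 80.9409846 + (80.9409846 − 115.3632922)/3 = 69.4668821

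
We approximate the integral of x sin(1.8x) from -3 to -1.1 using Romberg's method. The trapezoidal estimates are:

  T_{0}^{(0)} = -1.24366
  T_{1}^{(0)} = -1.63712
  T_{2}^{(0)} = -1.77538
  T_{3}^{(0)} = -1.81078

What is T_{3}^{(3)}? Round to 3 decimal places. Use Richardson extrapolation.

T_{1}^{(1)} = -1.63712 + (-1.63712 − (-1.24366))/3 = -1.76827
T_{2}^{(1)} = (4·(-1.77538) − (-1.63712)) / 3 = -1.82147
T_{3}^{(1)} = -1.81078 + (-1.81078 − (-1.77538))/3 = -1.82258
T_{2}^{(2)} = -1.82147 + (-1.82147 − (-1.76827))/15 = -1.82502
T_{3}^{(2)} = (16·(-1.82258) − (-1.82147)) / 15 = -1.82265
T_{3}^{(3)} = (64·(-1.82265) − (-1.82502)) / 63 = -1.82261

-1.823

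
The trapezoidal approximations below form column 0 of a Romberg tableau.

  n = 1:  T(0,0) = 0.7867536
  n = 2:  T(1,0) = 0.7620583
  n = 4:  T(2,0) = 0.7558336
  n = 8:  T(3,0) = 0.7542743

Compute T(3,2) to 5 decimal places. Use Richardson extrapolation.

T(2,1) = (4·0.7558336 − 0.7620583) / 3 = 0.7537587
T(3,1) = 0.7542743 + (0.7542743 − 0.7558336)/3 = 0.7537545
T(3,2) = (16·0.7537545 − 0.7537587) / 15 = 0.7537542
(Column j=1 coincides with Simpson's rule on the same nodes.)

0.75375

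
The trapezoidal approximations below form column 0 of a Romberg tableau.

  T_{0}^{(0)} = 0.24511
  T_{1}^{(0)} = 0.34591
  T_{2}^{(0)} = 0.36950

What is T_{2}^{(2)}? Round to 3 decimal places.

Richardson extrapolation on the trapezoidal column (denominator 4−1=3):
T_{1}^{(1)} = (4·0.34591 − 0.24511) / 3 = 0.37951
T_{2}^{(1)} = 0.36950 + (0.36950 − 0.34591)/3 = 0.37736
T_{2}^{(2)} = (16·0.37736 − 0.37951) / 15 = 0.37722

0.377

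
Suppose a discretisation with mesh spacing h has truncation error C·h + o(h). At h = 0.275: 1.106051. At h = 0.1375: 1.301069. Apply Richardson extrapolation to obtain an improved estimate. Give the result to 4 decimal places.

1.4961

The leading error scales as h; refining by a factor of 2 reduces it by 2^1 = 2.
Extrapolated value = (2·A(h/2) − A(h)) / (2 − 1)
= (2·1.301069 − 1.106051) / 1
= 1.496087 / 1 = 1.496087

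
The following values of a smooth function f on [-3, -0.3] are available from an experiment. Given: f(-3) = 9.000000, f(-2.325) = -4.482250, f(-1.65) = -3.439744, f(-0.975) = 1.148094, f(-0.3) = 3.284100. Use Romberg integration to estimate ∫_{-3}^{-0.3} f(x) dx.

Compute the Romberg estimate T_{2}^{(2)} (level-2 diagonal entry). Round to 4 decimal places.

-1.8594

T_{0}^{(0)} (trapezoid, 1 panel, h=2.7000): 16.583535
T_{1}^{(0)} (trapezoid, 2 panels, h=1.3500): 3.648113
T_{2}^{(0)} (trapezoid, 4 panels, h=0.6750): -0.426499
T_{1}^{(1)} = 3.648113 + (3.648113 − 16.583535)/3 = -0.663694
T_{2}^{(1)} = -0.426499 + (-0.426499 − 3.648113)/3 = -1.784703
T_{2}^{(2)} = -1.784703 + (-1.784703 − (-0.663694))/15 = -1.859437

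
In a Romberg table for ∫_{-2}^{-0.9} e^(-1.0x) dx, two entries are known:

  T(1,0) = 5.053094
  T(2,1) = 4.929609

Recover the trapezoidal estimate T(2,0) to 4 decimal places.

From T(2,1) = (4·T(2,0) − T(1,0))/3, solve for T(2,0):
4·T(2,0) = 3·4.929609 + 5.053094 = 19.841921
T(2,0) = 4.960480

4.9605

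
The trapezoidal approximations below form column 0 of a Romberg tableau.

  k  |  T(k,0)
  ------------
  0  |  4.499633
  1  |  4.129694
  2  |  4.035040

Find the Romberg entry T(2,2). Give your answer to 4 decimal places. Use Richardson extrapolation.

4.0033

Richardson extrapolation on the trapezoidal column (denominator 4−1=3):
T(1,1) = (4·4.129694 − 4.499633) / 3 = 4.006381
T(2,1) = (4·4.035040 − 4.129694) / 3 = 4.003489
T(2,2) = (16·4.003489 − 4.006381) / 15 = 4.003296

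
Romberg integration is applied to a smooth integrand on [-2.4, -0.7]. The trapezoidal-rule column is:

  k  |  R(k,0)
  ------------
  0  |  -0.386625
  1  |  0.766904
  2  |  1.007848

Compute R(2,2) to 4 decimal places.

1.0839

Richardson extrapolation on the trapezoidal column (denominator 4−1=3):
R(1,1) = 0.766904 + (0.766904 − (-0.386625))/3 = 1.151414
R(2,1) = (4·1.007848 − 0.766904) / 3 = 1.088163
R(2,2) = 1.088163 + (1.088163 − 1.151414)/15 = 1.083946
(Column j=1 coincides with Simpson's rule on the same nodes.)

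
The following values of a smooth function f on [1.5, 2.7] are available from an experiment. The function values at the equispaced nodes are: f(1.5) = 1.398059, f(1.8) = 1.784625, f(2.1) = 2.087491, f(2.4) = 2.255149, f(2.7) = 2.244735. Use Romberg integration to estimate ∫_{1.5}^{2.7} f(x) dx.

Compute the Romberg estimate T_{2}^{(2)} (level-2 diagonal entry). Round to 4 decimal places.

T_{0}^{(0)} (trapezoid, 1 panel, h=1.2000): 2.185676
T_{1}^{(0)} (trapezoid, 2 panels, h=0.6000): 2.345333
T_{2}^{(0)} (trapezoid, 4 panels, h=0.3000): 2.384599
T_{1}^{(1)} = 2.345333 + (2.345333 − 2.185676)/3 = 2.398552
T_{2}^{(1)} = 2.384599 + (2.384599 − 2.345333)/3 = 2.397688
T_{2}^{(2)} = 2.397688 + (2.397688 − 2.398552)/15 = 2.397630

2.3976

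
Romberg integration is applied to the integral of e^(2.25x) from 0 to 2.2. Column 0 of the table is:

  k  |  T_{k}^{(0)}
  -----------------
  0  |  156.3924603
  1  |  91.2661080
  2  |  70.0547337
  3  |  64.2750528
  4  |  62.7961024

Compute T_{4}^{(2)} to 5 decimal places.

62.30009

T_{3}^{(1)} = (4·64.2750528 − 70.0547337) / 3 = 62.3484925
T_{4}^{(1)} = 62.7961024 + (62.7961024 − 64.2750528)/3 = 62.3031189
T_{4}^{(2)} = (16·62.3031189 − 62.3484925) / 15 = 62.3000940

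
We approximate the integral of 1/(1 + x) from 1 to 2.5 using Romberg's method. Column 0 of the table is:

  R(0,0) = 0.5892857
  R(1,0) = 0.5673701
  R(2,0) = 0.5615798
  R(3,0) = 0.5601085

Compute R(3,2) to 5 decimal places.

R(2,1) = (4·0.5615798 − 0.5673701) / 3 = 0.5596497
R(3,1) = 0.5601085 + (0.5601085 − 0.5615798)/3 = 0.5596181
R(3,2) = (16·0.5596181 − 0.5596497) / 15 = 0.5596160

0.55962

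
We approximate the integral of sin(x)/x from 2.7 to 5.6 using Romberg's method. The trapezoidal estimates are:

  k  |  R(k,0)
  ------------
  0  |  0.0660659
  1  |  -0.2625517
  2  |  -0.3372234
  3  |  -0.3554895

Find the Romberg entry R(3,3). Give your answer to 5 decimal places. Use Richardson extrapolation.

-0.36154

Richardson extrapolation on the trapezoidal column (denominator 4−1=3):
R(1,1) = (4·(-0.2625517) − 0.0660659) / 3 = -0.3720909
R(2,1) = -0.3372234 + (-0.3372234 − (-0.2625517))/3 = -0.3621140
R(3,1) = (4·(-0.3554895) − (-0.3372234)) / 3 = -0.3615782
R(2,2) = (16·(-0.3621140) − (-0.3720909)) / 15 = -0.3614489
R(3,2) = -0.3615782 + (-0.3615782 − (-0.3621140))/15 = -0.3615425
R(3,3) = (64·(-0.3615425) − (-0.3614489)) / 63 = -0.3615440
(Column j=1 coincides with Simpson's rule on the same nodes.)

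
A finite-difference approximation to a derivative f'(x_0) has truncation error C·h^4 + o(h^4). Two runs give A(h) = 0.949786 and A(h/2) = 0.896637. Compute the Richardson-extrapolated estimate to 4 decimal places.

The leading error scales as h^4; refining by a factor of 2 reduces it by 2^4 = 16.
Extrapolated value = (16·A(h/2) − A(h)) / (16 − 1)
= (16·0.896637 − 0.949786) / 15
= 13.396406 / 15 = 0.893094

0.8931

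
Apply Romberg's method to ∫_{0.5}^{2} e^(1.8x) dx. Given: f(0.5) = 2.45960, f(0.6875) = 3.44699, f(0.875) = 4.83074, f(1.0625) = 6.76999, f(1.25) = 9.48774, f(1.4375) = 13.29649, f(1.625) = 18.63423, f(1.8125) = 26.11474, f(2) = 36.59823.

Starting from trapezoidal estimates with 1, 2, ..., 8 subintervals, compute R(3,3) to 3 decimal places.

18.966

R(0,0) (trapezoid, 1 panel, h=1.5000): 29.29337
R(1,0) (trapezoid, 2 panels, h=0.7500): 21.76249
R(2,0) (trapezoid, 4 panels, h=0.3750): 19.68061
R(3,0) (trapezoid, 8 panels, h=0.1875): 19.14559
R(1,1) = 21.76249 + (21.76249 − 29.29337)/3 = 19.25220
R(2,1) = 19.68061 + (19.68061 − 21.76249)/3 = 18.98665
R(3,1) = 19.14559 + (19.14559 − 19.68061)/3 = 18.96725
R(2,2) = 18.98665 + (18.98665 − 19.25220)/15 = 18.96895
R(3,2) = 18.96725 + (18.96725 − 18.98665)/15 = 18.96596
R(3,3) = 18.96596 + (18.96596 − 18.96895)/63 = 18.96591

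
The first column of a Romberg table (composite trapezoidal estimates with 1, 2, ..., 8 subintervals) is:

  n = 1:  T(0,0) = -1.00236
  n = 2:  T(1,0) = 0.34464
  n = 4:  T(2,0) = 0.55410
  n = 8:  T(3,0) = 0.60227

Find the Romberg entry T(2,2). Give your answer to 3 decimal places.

Richardson extrapolation on the trapezoidal column (denominator 4−1=3):
T(1,1) = (4·0.34464 − (-1.00236)) / 3 = 0.79364
T(2,1) = 0.55410 + (0.55410 − 0.34464)/3 = 0.62392
T(2,2) = 0.62392 + (0.62392 − 0.79364)/15 = 0.61261

0.613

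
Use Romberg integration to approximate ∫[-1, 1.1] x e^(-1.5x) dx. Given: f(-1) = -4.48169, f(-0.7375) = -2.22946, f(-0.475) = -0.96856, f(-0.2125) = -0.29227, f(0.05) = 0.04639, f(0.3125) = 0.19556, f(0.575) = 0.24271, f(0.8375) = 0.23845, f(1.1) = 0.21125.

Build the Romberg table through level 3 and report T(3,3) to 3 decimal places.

T(0,0) (trapezoid, 1 panel, h=2.1000): -4.48396
T(1,0) (trapezoid, 2 panels, h=1.0500): -2.19327
T(2,0) (trapezoid, 4 panels, h=0.5250): -1.47771
T(3,0) (trapezoid, 8 panels, h=0.2625): -1.28688
T(1,1) = -2.19327 + (-2.19327 − (-4.48396))/3 = -1.42971
T(2,1) = -1.47771 + (-1.47771 − (-2.19327))/3 = -1.23919
T(3,1) = -1.28688 + (-1.28688 − (-1.47771))/3 = -1.22327
T(2,2) = -1.23919 + (-1.23919 − (-1.42971))/15 = -1.22649
T(3,2) = -1.22327 + (-1.22327 − (-1.23919))/15 = -1.22221
T(3,3) = -1.22221 + (-1.22221 − (-1.22649))/63 = -1.22214

-1.222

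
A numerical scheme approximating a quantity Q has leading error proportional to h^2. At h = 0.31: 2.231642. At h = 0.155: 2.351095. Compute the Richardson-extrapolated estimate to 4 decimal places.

2.3909

The leading error scales as h^2; refining by a factor of 2 reduces it by 2^2 = 4.
Extrapolated value = (4·A(h/2) − A(h)) / (4 − 1)
= (4·2.351095 − 2.231642) / 3
= 7.172738 / 3 = 2.390913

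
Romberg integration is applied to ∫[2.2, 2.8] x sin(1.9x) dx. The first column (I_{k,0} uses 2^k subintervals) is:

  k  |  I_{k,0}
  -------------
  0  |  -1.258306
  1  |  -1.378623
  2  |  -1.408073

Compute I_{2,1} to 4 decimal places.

I_{2,1} = (4·(-1.408073) − (-1.378623)) / 3 = -1.417890

-1.4179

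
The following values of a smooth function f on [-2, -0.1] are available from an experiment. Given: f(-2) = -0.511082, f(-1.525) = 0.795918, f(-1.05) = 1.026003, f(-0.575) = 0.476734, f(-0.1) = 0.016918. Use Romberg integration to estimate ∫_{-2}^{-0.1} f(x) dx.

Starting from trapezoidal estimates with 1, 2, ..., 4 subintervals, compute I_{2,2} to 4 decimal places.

I_{0,0} (trapezoid, 1 panel, h=1.9000): -0.469456
I_{1,0} (trapezoid, 2 panels, h=0.9500): 0.739975
I_{2,0} (trapezoid, 4 panels, h=0.4750): 0.974497
I_{1,1} = 0.739975 + (0.739975 − (-0.469456))/3 = 1.143119
I_{2,1} = 0.974497 + (0.974497 − 0.739975)/3 = 1.052671
I_{2,2} = 1.052671 + (1.052671 − 1.143119)/15 = 1.046641

1.0466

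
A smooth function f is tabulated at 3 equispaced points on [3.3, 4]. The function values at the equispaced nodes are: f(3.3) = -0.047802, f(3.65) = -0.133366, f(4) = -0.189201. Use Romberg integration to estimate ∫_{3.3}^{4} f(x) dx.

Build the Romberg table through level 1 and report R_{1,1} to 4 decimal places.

R_{0,0} (trapezoid, 1 panel, h=0.7000): -0.082951
R_{1,0} (trapezoid, 2 panels, h=0.3500): -0.088154
R_{1,1} = -0.088154 + (-0.088154 − (-0.082951))/3 = -0.089888

-0.0899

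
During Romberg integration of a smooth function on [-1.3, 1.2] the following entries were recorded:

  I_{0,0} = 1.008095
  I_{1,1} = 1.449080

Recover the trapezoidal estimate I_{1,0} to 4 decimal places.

1.3388

From I_{1,1} = (4·I_{1,0} − I_{0,0})/3, solve for I_{1,0}:
4·I_{1,0} = 3·1.449080 + 1.008095 = 5.355335
I_{1,0} = 1.338834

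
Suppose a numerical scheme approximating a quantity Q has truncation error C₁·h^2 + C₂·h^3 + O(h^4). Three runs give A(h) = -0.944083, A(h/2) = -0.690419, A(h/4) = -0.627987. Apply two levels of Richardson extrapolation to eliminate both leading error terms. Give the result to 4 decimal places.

First eliminate the h^2 term (factor 2^2 = 4):
  B₁ = (4·(-0.690419) − (-0.944083))/3 = -0.605864
  B₂ = (4·(-0.627987) − (-0.690419))/3 = -0.607176
Then eliminate the h^3 term (factor 2^3 = 8):
  (8·(-0.607176) − (-0.605864))/7 = -0.607363

-0.6074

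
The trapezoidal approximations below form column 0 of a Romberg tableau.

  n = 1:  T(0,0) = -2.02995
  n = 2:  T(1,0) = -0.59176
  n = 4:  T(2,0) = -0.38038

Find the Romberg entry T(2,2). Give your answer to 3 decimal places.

-0.323

Richardson extrapolation on the trapezoidal column (denominator 4−1=3):
T(1,1) = (4·(-0.59176) − (-2.02995)) / 3 = -0.11236
T(2,1) = (4·(-0.38038) − (-0.59176)) / 3 = -0.30992
T(2,2) = (16·(-0.30992) − (-0.11236)) / 15 = -0.32309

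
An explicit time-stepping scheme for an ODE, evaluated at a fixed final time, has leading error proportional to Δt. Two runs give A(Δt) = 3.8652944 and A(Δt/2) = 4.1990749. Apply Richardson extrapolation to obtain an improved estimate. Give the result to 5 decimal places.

The leading error scales as Δt; refining by a factor of 2 reduces it by 2^1 = 2.
Extrapolated value = (2·A(Δt/2) − A(Δt)) / (2 − 1)
= (2·4.1990749 − 3.8652944) / 1
= 4.5328554 / 1 = 4.5328554

4.53286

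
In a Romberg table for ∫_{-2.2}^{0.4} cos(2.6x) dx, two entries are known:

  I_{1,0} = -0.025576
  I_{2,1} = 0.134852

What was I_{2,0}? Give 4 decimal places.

From I_{2,1} = (4·I_{2,0} − I_{1,0})/3, solve for I_{2,0}:
4·I_{2,0} = 3·0.134852 + (-0.025576) = 0.378980
I_{2,0} = 0.094745

0.0947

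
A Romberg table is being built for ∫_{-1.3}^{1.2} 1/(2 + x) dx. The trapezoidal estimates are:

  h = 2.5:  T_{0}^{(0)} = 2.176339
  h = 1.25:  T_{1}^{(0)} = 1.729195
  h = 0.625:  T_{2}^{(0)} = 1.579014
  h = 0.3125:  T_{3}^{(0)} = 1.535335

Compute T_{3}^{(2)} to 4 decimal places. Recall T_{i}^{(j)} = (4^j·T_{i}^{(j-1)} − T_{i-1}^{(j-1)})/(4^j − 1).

Richardson extrapolation on the trapezoidal column (denominator 4−1=3):
T_{2}^{(1)} = (4·1.579014 − 1.729195) / 3 = 1.528954
T_{3}^{(1)} = 1.535335 + (1.535335 − 1.579014)/3 = 1.520775
T_{3}^{(2)} = (16·1.520775 − 1.528954) / 15 = 1.520230

1.5202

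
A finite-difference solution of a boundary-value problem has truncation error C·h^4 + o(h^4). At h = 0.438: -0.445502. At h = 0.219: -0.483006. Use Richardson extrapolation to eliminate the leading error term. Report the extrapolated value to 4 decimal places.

Extrapolated value = (16·A(h/2) − A(h)) / (16 − 1)
= (16·(-0.483006) − (-0.445502)) / 15
= -7.282594 / 15 = -0.485506

-0.4855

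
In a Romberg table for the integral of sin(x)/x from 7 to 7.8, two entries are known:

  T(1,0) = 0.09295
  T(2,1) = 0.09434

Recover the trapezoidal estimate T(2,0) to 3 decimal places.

From T(2,1) = (4·T(2,0) − T(1,0))/3, solve for T(2,0):
4·T(2,0) = 3·0.09434 + 0.09295 = 0.37597
T(2,0) = 0.09399

0.094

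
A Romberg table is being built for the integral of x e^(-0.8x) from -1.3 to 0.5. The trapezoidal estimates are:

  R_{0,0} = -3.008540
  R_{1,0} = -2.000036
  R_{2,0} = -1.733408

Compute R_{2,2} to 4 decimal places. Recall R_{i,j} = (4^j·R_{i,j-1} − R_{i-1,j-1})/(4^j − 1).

-1.6432

Richardson extrapolation on the trapezoidal column (denominator 4−1=3):
R_{1,1} = (4·(-2.000036) − (-3.008540)) / 3 = -1.663868
R_{2,1} = (4·(-1.733408) − (-2.000036)) / 3 = -1.644532
R_{2,2} = (16·(-1.644532) − (-1.663868)) / 15 = -1.643243
(Column j=1 coincides with Simpson's rule on the same nodes.)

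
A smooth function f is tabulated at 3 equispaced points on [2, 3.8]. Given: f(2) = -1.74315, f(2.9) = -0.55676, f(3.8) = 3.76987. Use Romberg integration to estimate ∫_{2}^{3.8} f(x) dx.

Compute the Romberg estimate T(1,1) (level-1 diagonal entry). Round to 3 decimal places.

-0.060

T(0,0) (trapezoid, 1 panel, h=1.8000): 1.82405
T(1,0) (trapezoid, 2 panels, h=0.9000): 0.41094
T(1,1) = 0.41094 + (0.41094 − 1.82405)/3 = -0.06010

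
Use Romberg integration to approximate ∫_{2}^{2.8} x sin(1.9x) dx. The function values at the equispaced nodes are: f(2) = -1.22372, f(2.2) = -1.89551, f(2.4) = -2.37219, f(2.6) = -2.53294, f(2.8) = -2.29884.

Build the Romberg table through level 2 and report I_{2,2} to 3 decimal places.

-1.732

I_{0,0} (trapezoid, 1 panel, h=0.8000): -1.40902
I_{1,0} (trapezoid, 2 panels, h=0.4000): -1.65339
I_{2,0} (trapezoid, 4 panels, h=0.2000): -1.71238
I_{1,1} = -1.65339 + (-1.65339 − (-1.40902))/3 = -1.73485
I_{2,1} = -1.71238 + (-1.71238 − (-1.65339))/3 = -1.73204
I_{2,2} = -1.73204 + (-1.73204 − (-1.73485))/15 = -1.73185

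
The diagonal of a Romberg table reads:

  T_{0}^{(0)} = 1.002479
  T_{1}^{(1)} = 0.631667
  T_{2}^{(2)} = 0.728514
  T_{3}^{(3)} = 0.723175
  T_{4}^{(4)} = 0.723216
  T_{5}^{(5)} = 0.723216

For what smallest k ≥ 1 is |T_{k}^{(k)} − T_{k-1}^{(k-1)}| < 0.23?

k = 2

|T_{1}^{(1)} − T_{0}^{(0)}| = 0.370812 ≥ 0.23
|T_{2}^{(2)} − T_{1}^{(1)}| = 0.096847 < 0.23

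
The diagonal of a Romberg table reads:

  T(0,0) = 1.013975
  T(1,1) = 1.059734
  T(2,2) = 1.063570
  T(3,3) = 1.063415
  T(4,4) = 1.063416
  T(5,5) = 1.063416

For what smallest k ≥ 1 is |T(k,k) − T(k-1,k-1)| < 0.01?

k = 2

|T(1,1) − T(0,0)| = 0.045759 ≥ 0.01
|T(2,2) − T(1,1)| = 0.003836 < 0.01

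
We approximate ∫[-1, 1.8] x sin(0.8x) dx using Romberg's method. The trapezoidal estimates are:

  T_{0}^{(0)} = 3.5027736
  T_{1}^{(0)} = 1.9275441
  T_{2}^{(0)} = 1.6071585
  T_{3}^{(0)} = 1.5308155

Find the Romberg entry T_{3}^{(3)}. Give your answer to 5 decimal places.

1.50568

T_{1}^{(1)} = 1.9275441 + (1.9275441 − 3.5027736)/3 = 1.4024676
T_{2}^{(1)} = (4·1.6071585 − 1.9275441) / 3 = 1.5003633
T_{3}^{(1)} = 1.5308155 + (1.5308155 − 1.6071585)/3 = 1.5053678
T_{2}^{(2)} = 1.5003633 + (1.5003633 − 1.4024676)/15 = 1.5068897
T_{3}^{(2)} = 1.5053678 + (1.5053678 − 1.5003633)/15 = 1.5057014
T_{3}^{(3)} = (64·1.5057014 − 1.5068897) / 63 = 1.5056825
(Column j=1 coincides with Simpson's rule on the same nodes.)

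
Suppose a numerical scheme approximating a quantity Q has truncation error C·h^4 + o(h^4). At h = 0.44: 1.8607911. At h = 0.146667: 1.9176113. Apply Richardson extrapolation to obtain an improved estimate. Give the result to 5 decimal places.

The leading error scales as h^4; refining by a factor of 3 reduces it by 3^4 = 81.
Extrapolated value = (81·A(h/3) − A(h)) / (81 − 1)
= (81·1.9176113 − 1.8607911) / 80
= 153.4657242 / 80 = 1.9183216

1.91832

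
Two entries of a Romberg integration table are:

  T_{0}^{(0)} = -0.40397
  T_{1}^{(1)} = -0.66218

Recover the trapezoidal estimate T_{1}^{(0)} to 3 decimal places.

-0.598

From T_{1}^{(1)} = (4·T_{1}^{(0)} − T_{0}^{(0)})/3, solve for T_{1}^{(0)}:
4·T_{1}^{(0)} = 3·(-0.66218) + (-0.40397) = -2.39051
T_{1}^{(0)} = -0.59763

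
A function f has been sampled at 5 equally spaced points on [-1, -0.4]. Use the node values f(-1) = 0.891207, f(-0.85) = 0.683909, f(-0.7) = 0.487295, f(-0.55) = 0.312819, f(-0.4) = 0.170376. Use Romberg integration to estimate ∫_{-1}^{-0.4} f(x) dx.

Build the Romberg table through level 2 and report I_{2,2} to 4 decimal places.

0.3012

I_{0,0} (trapezoid, 1 panel, h=0.6000): 0.318475
I_{1,0} (trapezoid, 2 panels, h=0.3000): 0.305426
I_{2,0} (trapezoid, 4 panels, h=0.1500): 0.302222
I_{1,1} = 0.305426 + (0.305426 − 0.318475)/3 = 0.301076
I_{2,1} = 0.302222 + (0.302222 − 0.305426)/3 = 0.301154
I_{2,2} = 0.301154 + (0.301154 − 0.301076)/15 = 0.301159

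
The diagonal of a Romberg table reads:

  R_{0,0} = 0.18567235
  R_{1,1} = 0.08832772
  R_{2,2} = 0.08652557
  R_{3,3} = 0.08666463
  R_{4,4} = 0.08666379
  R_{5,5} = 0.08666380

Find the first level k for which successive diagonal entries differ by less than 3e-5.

k = 4

|R_{1,1} − R_{0,0}| = 0.09734463 ≥ 3e-5
|R_{2,2} − R_{1,1}| = 0.00180215 ≥ 3e-5
|R_{3,3} − R_{2,2}| = 0.00013906 ≥ 3e-5
|R_{4,4} − R_{3,3}| = 0.00000084 < 3e-5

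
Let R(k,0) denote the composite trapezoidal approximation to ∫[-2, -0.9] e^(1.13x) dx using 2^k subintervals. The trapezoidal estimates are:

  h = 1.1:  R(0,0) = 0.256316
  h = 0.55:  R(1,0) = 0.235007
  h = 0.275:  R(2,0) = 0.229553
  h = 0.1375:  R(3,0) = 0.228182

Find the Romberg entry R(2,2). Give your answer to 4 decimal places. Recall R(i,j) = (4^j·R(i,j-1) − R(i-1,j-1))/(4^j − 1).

Richardson extrapolation on the trapezoidal column (denominator 4−1=3):
R(1,1) = 0.235007 + (0.235007 − 0.256316)/3 = 0.227904
R(2,1) = 0.229553 + (0.229553 − 0.235007)/3 = 0.227735
R(2,2) = 0.227735 + (0.227735 − 0.227904)/15 = 0.227724

0.2277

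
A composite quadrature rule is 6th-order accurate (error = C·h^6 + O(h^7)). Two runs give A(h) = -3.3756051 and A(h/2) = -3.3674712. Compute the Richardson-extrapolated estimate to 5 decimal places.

-3.36734

The leading error scales as h^6; refining by a factor of 2 reduces it by 2^6 = 64.
Extrapolated value = (64·A(h/2) − A(h)) / (64 − 1)
= (64·(-3.3674712) − (-3.3756051)) / 63
= -212.1425517 / 63 = -3.3673421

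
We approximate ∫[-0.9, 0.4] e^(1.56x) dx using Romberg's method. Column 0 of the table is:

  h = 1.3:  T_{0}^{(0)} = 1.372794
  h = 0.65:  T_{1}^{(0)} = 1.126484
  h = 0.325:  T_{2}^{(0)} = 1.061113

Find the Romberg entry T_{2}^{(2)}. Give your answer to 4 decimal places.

1.0390

Richardson extrapolation on the trapezoidal column (denominator 4−1=3):
T_{1}^{(1)} = 1.126484 + (1.126484 − 1.372794)/3 = 1.044381
T_{2}^{(1)} = 1.061113 + (1.061113 − 1.126484)/3 = 1.039323
T_{2}^{(2)} = (16·1.039323 − 1.044381) / 15 = 1.038986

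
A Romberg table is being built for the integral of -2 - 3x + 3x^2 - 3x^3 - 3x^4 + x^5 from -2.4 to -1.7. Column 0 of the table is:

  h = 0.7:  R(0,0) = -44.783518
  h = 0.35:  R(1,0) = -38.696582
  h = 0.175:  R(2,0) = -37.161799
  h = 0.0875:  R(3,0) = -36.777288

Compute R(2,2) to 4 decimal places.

-36.6490

Richardson extrapolation on the trapezoidal column (denominator 4−1=3):
R(1,1) = (4·(-38.696582) − (-44.783518)) / 3 = -36.667603
R(2,1) = -37.161799 + (-37.161799 − (-38.696582))/3 = -36.650205
R(2,2) = (16·(-36.650205) − (-36.667603)) / 15 = -36.649045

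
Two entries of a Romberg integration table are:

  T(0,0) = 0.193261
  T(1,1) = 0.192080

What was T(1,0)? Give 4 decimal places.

From T(1,1) = (4·T(1,0) − T(0,0))/3, solve for T(1,0):
4·T(1,0) = 3·0.192080 + 0.193261 = 0.769501
T(1,0) = 0.192375

0.1924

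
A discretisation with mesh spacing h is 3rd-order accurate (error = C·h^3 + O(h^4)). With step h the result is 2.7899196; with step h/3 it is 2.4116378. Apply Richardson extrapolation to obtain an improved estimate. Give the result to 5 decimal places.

The leading error scales as h^3; refining by a factor of 3 reduces it by 3^3 = 27.
Extrapolated value = (27·A(h/3) − A(h)) / (27 − 1)
= (27·2.4116378 − 2.7899196) / 26
= 62.3243010 / 26 = 2.3970885

2.39709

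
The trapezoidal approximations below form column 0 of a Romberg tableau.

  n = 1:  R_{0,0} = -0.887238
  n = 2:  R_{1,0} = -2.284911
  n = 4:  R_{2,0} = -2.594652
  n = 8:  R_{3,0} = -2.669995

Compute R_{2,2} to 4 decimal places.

-2.6944

R_{1,1} = (4·(-2.284911) − (-0.887238)) / 3 = -2.750802
R_{2,1} = -2.594652 + (-2.594652 − (-2.284911))/3 = -2.697899
R_{2,2} = -2.697899 + (-2.697899 − (-2.750802))/15 = -2.694372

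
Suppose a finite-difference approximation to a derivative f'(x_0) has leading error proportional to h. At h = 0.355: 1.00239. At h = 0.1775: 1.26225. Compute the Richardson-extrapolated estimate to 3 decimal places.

1.522

The leading error scales as h; refining by a factor of 2 reduces it by 2^1 = 2.
Extrapolated value = (2·A(h/2) − A(h)) / (2 − 1)
= (2·1.26225 − 1.00239) / 1
= 1.52211 / 1 = 1.52211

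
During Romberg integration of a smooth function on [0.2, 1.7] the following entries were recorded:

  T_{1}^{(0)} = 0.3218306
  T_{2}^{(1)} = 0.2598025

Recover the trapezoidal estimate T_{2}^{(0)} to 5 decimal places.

From T_{2}^{(1)} = (4·T_{2}^{(0)} − T_{1}^{(0)})/3, solve for T_{2}^{(0)}:
4·T_{2}^{(0)} = 3·0.2598025 + 0.3218306 = 1.1012381
T_{2}^{(0)} = 0.2753095

0.27531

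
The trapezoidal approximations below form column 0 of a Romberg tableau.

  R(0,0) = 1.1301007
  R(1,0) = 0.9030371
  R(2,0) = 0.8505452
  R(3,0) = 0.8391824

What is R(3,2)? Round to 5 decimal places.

0.83555

R(2,1) = (4·0.8505452 − 0.9030371) / 3 = 0.8330479
R(3,1) = 0.8391824 + (0.8391824 − 0.8505452)/3 = 0.8353948
R(3,2) = (16·0.8353948 − 0.8330479) / 15 = 0.8355513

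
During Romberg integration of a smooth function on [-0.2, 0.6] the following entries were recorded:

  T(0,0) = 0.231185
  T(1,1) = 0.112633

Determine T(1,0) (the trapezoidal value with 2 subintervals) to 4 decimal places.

From T(1,1) = (4·T(1,0) − T(0,0))/3, solve for T(1,0):
4·T(1,0) = 3·0.112633 + 0.231185 = 0.569084
T(1,0) = 0.142271

0.1423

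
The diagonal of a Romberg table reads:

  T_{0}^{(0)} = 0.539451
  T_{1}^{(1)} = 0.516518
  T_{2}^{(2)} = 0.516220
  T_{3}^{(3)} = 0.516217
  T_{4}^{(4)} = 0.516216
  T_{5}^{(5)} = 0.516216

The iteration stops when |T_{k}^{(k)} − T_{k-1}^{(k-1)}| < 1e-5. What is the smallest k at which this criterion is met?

|T_{1}^{(1)} − T_{0}^{(0)}| = 0.022933 ≥ 1e-5
|T_{2}^{(2)} − T_{1}^{(1)}| = 0.000298 ≥ 1e-5
|T_{3}^{(3)} − T_{2}^{(2)}| = 0.000003 < 1e-5

k = 3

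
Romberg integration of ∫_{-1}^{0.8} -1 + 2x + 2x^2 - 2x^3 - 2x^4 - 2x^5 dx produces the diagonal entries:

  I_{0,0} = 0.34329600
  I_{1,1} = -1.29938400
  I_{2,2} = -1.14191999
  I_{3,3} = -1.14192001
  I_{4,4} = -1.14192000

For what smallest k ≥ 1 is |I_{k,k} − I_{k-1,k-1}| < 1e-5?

|I_{1,1} − I_{0,0}| = 1.64268000 ≥ 1e-5
|I_{2,2} − I_{1,1}| = 0.15746401 ≥ 1e-5
|I_{3,3} − I_{2,2}| = 0.00000002 < 1e-5

k = 3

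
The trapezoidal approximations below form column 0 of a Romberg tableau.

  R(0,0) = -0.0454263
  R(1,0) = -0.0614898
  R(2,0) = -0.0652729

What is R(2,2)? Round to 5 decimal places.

Richardson extrapolation on the trapezoidal column (denominator 4−1=3):
R(1,1) = (4·(-0.0614898) − (-0.0454263)) / 3 = -0.0668443
R(2,1) = (4·(-0.0652729) − (-0.0614898)) / 3 = -0.0665339
R(2,2) = -0.0665339 + (-0.0665339 − (-0.0668443))/15 = -0.0665132

-0.06651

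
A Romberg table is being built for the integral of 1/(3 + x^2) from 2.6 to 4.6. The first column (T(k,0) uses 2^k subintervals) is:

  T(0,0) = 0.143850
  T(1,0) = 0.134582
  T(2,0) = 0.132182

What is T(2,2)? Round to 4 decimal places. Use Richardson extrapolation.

0.1314

Richardson extrapolation on the trapezoidal column (denominator 4−1=3):
T(1,1) = (4·0.134582 − 0.143850) / 3 = 0.131493
T(2,1) = (4·0.132182 − 0.134582) / 3 = 0.131382
T(2,2) = (16·0.131382 − 0.131493) / 15 = 0.131375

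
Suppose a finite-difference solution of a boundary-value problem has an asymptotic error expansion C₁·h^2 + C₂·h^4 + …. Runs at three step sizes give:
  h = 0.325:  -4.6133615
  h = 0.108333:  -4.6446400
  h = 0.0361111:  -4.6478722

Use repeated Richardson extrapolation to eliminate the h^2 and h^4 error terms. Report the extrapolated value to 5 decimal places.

-4.64827

First eliminate the h^2 term (factor 3^2 = 9):
  B₁ = (9·(-4.6446400) − (-4.6133615))/8 = -4.6485498
  B₂ = (9·(-4.6478722) − (-4.6446400))/8 = -4.6482762
Then eliminate the h^4 term (factor 3^4 = 81):
  (81·(-4.6482762) − (-4.6485498))/80 = -4.6482728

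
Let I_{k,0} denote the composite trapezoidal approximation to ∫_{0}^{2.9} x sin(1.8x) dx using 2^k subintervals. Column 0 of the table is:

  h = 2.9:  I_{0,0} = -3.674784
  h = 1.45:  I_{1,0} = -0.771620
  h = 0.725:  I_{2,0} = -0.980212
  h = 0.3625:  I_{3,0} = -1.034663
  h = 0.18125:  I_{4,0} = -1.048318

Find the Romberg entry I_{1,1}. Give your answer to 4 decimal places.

0.1961

I_{1,1} = (4·(-0.771620) − (-3.674784)) / 3 = 0.196101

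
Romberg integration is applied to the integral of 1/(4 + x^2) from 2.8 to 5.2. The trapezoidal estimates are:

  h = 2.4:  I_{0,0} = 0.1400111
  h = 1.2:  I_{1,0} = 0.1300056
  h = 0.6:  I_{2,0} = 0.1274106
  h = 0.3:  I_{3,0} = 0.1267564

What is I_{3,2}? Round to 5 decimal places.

0.12654

Richardson extrapolation on the trapezoidal column (denominator 4−1=3):
I_{2,1} = 0.1274106 + (0.1274106 − 0.1300056)/3 = 0.1265456
I_{3,1} = 0.1267564 + (0.1267564 − 0.1274106)/3 = 0.1265383
I_{3,2} = (16·0.1265383 − 0.1265456) / 15 = 0.1265378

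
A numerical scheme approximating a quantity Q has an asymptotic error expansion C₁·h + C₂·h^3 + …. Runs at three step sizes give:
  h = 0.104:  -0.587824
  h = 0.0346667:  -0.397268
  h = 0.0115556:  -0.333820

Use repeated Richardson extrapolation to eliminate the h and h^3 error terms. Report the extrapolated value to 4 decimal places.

First eliminate the h term (factor 3^1 = 3):
  B₁ = (3·(-0.397268) − (-0.587824))/2 = -0.301990
  B₂ = (3·(-0.333820) − (-0.397268))/2 = -0.302096
Then eliminate the h^3 term (factor 3^3 = 27):
  (27·(-0.302096) − (-0.301990))/26 = -0.302100

-0.3021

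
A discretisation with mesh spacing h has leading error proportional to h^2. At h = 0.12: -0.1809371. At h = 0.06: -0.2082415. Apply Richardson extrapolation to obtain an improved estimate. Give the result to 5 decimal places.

-0.21734

Extrapolated value = (4·A(h/2) − A(h)) / (4 − 1)
= (4·(-0.2082415) − (-0.1809371)) / 3
= -0.6520289 / 3 = -0.2173430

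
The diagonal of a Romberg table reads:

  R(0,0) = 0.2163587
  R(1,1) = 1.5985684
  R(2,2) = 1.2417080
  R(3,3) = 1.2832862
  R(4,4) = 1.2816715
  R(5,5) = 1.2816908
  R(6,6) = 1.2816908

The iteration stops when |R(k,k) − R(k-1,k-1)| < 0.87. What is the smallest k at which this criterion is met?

|R(1,1) − R(0,0)| = 1.3822097 ≥ 0.87
|R(2,2) − R(1,1)| = 0.3568604 < 0.87

k = 2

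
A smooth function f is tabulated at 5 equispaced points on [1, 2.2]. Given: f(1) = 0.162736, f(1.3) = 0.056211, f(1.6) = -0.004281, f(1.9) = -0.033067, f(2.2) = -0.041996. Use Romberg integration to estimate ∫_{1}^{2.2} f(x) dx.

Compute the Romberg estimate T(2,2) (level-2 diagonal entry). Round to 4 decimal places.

0.0205

T(0,0) (trapezoid, 1 panel, h=1.2000): 0.072444
T(1,0) (trapezoid, 2 panels, h=0.6000): 0.033653
T(2,0) (trapezoid, 4 panels, h=0.3000): 0.023770
T(1,1) = 0.033653 + (0.033653 − 0.072444)/3 = 0.020723
T(2,1) = 0.023770 + (0.023770 − 0.033653)/3 = 0.020476
T(2,2) = 0.020476 + (0.020476 − 0.020723)/15 = 0.020460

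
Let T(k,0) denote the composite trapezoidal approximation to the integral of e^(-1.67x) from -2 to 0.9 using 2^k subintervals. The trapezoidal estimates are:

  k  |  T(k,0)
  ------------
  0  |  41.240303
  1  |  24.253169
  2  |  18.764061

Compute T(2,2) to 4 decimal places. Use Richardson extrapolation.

T(1,1) = 24.253169 + (24.253169 − 41.240303)/3 = 18.590791
T(2,1) = 18.764061 + (18.764061 − 24.253169)/3 = 16.934358
T(2,2) = (16·16.934358 − 18.590791) / 15 = 16.823929

16.8239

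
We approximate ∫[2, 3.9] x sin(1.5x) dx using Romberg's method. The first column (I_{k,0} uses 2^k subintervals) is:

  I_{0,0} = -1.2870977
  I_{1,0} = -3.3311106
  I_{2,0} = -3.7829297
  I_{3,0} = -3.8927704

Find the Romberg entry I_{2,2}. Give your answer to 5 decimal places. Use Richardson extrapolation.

-3.92828

I_{1,1} = (4·(-3.3311106) − (-1.2870977)) / 3 = -4.0124482
I_{2,1} = -3.7829297 + (-3.7829297 − (-3.3311106))/3 = -3.9335361
I_{2,2} = (16·(-3.9335361) − (-4.0124482)) / 15 = -3.9282753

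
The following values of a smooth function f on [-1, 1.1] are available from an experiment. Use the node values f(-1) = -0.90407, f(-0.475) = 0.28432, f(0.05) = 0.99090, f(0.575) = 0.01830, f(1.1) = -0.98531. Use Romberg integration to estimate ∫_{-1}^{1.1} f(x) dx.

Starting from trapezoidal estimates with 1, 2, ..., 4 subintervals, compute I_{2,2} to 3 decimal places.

0.195

I_{0,0} (trapezoid, 1 panel, h=2.1000): -1.98385
I_{1,0} (trapezoid, 2 panels, h=1.0500): 0.04852
I_{2,0} (trapezoid, 4 panels, h=0.5250): 0.18314
I_{1,1} = 0.04852 + (0.04852 − (-1.98385))/3 = 0.72598
I_{2,1} = 0.18314 + (0.18314 − 0.04852)/3 = 0.22801
I_{2,2} = 0.22801 + (0.22801 − 0.72598)/15 = 0.19481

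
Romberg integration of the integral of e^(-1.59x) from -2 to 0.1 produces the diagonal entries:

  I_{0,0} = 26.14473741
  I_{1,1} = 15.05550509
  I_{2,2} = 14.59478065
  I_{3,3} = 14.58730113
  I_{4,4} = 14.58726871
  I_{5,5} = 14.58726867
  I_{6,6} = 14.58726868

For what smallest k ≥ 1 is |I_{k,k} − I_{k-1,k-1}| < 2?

|I_{1,1} − I_{0,0}| = 11.08923232 ≥ 2
|I_{2,2} − I_{1,1}| = 0.46072444 < 2

k = 2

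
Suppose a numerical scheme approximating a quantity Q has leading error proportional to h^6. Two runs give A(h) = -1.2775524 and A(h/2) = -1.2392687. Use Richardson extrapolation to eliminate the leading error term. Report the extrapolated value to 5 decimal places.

-1.23866

The leading error scales as h^6; refining by a factor of 2 reduces it by 2^6 = 64.
Extrapolated value = (64·A(h/2) − A(h)) / (64 − 1)
= (64·(-1.2392687) − (-1.2775524)) / 63
= -78.0356444 / 63 = -1.2386610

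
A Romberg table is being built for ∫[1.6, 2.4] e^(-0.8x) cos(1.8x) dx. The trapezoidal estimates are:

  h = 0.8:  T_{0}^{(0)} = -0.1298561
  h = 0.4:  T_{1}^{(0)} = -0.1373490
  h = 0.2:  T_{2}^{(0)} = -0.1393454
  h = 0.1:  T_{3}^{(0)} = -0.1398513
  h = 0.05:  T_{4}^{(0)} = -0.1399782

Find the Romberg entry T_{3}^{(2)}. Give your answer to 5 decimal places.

T_{2}^{(1)} = -0.1393454 + (-0.1393454 − (-0.1373490))/3 = -0.1400109
T_{3}^{(1)} = -0.1398513 + (-0.1398513 − (-0.1393454))/3 = -0.1400199
T_{3}^{(2)} = (16·(-0.1400199) − (-0.1400109)) / 15 = -0.1400205

-0.14002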